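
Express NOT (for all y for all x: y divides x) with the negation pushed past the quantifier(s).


Negation flips each quantifier (∀↔∃) and negates the inner predicate.
¬(for all y for all x: φ) = there exists y there exists x: ¬φ.

there exists y there exists x: NOT(y divides x)


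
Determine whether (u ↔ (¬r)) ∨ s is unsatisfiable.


Truth table over {r, s, u}:
r | s | u | φ
-------------
F | F | F | F
T | F | F | T
F | T | F | T
T | T | F | T
F | F | T | T
T | F | T | F
F | T | T | T
T | T | T | T
Satisfying assignment at row 2: r=T, s=F, u=F gives T.

No, it is not a contradiction.


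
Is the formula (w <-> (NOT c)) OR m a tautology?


Build the truth table over {c, m, w}:
c | m | w | φ
-------------
F | F | F | F
T | F | F | T
F | T | F | T
T | T | F | T
F | F | T | T
T | F | T | F
F | T | T | T
T | T | T | T
Counterexample at row 1: with c=F, m=F, w=F, the formula is F.

No, it is not a tautology.


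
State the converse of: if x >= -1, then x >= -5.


The converse of (P → Q) is (Q → P). It is not in general equivalent to the original.
Here P = 'x >= -1' and Q = 'x >= -5'.

If x >= -5, then x >= -1.


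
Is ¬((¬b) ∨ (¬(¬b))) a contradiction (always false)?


Truth table over {b}:
b | φ
-----
F | F
T | F
Every row is false.

Yes, it is a contradiction.


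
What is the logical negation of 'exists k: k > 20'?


¬(forall x: φ) = exists x: ¬φ, and ¬(exists x: φ) = forall x: ¬φ.
Apply to the existential statement.

forall k: ~(k > 20)


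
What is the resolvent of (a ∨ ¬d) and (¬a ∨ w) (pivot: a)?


The clauses contain complementary literals a and ¬a.
Resolution eliminates this pair and disjoins the remaining literals (merging duplicates).

(¬d ∨ w)


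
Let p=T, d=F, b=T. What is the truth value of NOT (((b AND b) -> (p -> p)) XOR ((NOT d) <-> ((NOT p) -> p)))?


Substitute p=T, d=F, b=T:
b AND b = T AND T = T
p -> p = T -> T = T
(b AND b) -> (p -> p) = T -> T = T
NOT d = T
NOT p = F
(NOT p) -> p = F -> T = T
(NOT d) <-> ((NOT p) -> p) = T <-> T = T
((b AND b) -> (p -> p)) XOR ((NOT d) <-> ((NOT p) -> p)) = T XOR T = F
NOT (((b AND b) -> (p -> p)) XOR ((NOT d) <-> ((NOT p) -> p))) = T

T


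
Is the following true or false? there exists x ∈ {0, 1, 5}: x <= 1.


Evaluate the predicate on each element: 0:T, 1:T, 5:F.
Witness x = 0 satisfies the predicate.

T


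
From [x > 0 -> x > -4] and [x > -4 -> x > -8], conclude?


Hypothetical syllogism: from (P → Q) and (Q → R), infer (P → R).
Chain the two implications through the shared middle term 'x > -4'.

x > 0 -> x > -8


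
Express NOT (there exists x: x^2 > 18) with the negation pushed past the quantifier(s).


¬(for all x: φ) = there exists x: ¬φ, and ¬(there exists x: φ) = for all x: ¬φ.
Apply to the existential statement.

for all x: NOT(x^2 > 18)


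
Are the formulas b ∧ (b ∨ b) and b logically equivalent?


Compare truth tables:
b | φ | ψ
---------
F | F | F
T | T | T
The columns φ and ψ agree on every row.

Yes, they are logically equivalent.


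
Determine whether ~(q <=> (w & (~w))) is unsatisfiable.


Truth table over {q, w}:
q | w | φ
---------
False | False | False
True | False | True
False | True | False
True | True | True
Satisfying assignment at row 2: q=True, w=False gives True.

No, it is not a contradiction.


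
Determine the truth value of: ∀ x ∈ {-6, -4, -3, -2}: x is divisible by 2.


Evaluate the predicate on each element: -6:T, -4:T, -3:F, -2:T.
Counterexample x = -3 fails the predicate.

F


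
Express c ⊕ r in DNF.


Step 1: c ⊕ r is true exactly when they disagree: (c ∧ ¬r) ∨ (¬c ∧ r).

(c ∧ (¬r)) ∨ ((¬c) ∧ r)


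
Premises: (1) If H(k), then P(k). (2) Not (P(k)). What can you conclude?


Modus tollens: from (P → Q) and ¬Q, infer ¬P.
Q = 'P(k)' is denied; since P → Q, P must also fail.

Not (H(k)).


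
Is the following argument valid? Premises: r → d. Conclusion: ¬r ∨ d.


This matches the form of material implication: the conclusion follows in every model of the premises.

Valid.


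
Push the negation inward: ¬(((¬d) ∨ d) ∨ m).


De Morgan: the negation of a disjunction is the conjunction of the negations.
Distribute ¬ across ∨, flipping it to ∧, and negate each literal.

(d ∧ (¬d)) ∧ (¬m)


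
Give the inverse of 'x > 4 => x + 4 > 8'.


The inverse of (P → Q) is (¬P → ¬Q). It is equivalent to the converse, not to the original.
Here P = 'x > 4' and Q = 'x + 4 > 8'.

If not (x > 4), then not (x + 4 > 8).


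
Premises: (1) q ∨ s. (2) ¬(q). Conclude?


Disjunctive syllogism: from (P ∨ Q) and ¬P, infer Q.
One disjunct, 'q', is ruled out; the other must hold.

s


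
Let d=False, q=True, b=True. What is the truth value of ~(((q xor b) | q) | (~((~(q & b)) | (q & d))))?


Substitute d=False, q=True, b=True:
q xor b = True xor True = False
(q xor b) | q = False | True = True
q & b = True & True = True
~(q & b) = False
q & d = True & False = False
(~(q & b)) | (q & d) = False | False = False
~((~(q & b)) | (q & d)) = True
((q xor b) | q) | (~((~(q & b)) | (q & d))) = True | True = True
~(((q xor b) | q) | (~((~(q & b)) | (q & d)))) = False

False


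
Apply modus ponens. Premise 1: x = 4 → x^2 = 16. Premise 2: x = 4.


Modus ponens: from (P → Q) and P, infer Q.
P = 'x = 4' is asserted, and P → Q holds, so Q follows.

x^2 = 16.


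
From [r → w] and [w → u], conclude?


Hypothetical syllogism: from (P → Q) and (Q → R), infer (P → R).
Chain the two implications through the shared middle term 'w'.

r → u


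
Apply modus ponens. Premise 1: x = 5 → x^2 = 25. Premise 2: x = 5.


Modus ponens: from (P → Q) and P, infer Q.
P = 'x = 5' is asserted, and P → Q holds, so Q follows.

x^2 = 25.


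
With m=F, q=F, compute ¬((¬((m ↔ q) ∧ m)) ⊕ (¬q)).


Substitute m=F, q=F:
m ↔ q = F ↔ F = T
(m ↔ q) ∧ m = T ∧ F = F
¬((m ↔ q) ∧ m) = T
¬q = T
(¬((m ↔ q) ∧ m)) ⊕ (¬q) = T ⊕ T = F
¬((¬((m ↔ q) ∧ m)) ⊕ (¬q)) = T

T


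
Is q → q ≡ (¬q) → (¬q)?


Compare truth tables:
q | φ | ψ
---------
F | T | T
T | T | T
The columns φ and ψ agree on every row.

Yes, they are logically equivalent.


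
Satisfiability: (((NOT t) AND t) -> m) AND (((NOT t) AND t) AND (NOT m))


Check all 4 assignments over {m, t}:
m | t | φ
---------
F | F | F
T | F | F
F | T | F
T | T | F
No assignment makes the formula true.

Unsatisfiable.


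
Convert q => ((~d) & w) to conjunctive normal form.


Step 1: Rewrite q → ((¬d) ∧ w) as ¬q ∨ ((¬d) ∧ w).
Step 2: Distribute ∨ over ∧.

((~q) | (~d)) & ((~q) | w)


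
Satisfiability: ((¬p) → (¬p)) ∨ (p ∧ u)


Search for a satisfying assignment over {p, u}.
Try p=F, u=F: the formula evaluates to T.
A satisfying assignment exists.

Satisfiable.


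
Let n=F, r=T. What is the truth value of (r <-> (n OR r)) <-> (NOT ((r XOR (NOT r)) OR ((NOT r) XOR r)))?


Substitute n=F, r=T:
n OR r = F OR T = T
r <-> (n OR r) = T <-> T = T
NOT r = F
r XOR (NOT r) = T XOR F = T
NOT r = F
(NOT r) XOR r = F XOR T = T
(r XOR (NOT r)) OR ((NOT r) XOR r) = T OR T = T
NOT ((r XOR (NOT r)) OR ((NOT r) XOR r)) = F
(r <-> (n OR r)) <-> (NOT ((r XOR (NOT r)) OR ((NOT r) XOR r))) = T <-> F = F

F


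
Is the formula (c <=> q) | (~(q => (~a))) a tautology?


Build the truth table over {a, c, q}:
a | c | q | φ
-------------
False | False | False | True
True | False | False | True
False | True | False | False
True | True | False | False
False | False | True | False
True | False | True | True
False | True | True | True
True | True | True | True
Counterexample at row 3: with a=False, c=True, q=False, the formula is False.

No, it is not a tautology.


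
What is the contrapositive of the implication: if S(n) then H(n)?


The contrapositive of (P → Q) is (¬Q → ¬P); it is logically equivalent to the original.
Here P = 'S(n)' and Q = 'H(n)'.

If not (H(n)), then not (S(n)).


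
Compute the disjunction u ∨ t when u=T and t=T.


Disjunction is false only when both operands are false.
Substitute: u=T, t=T.
T ∨ T evaluates to T.

T


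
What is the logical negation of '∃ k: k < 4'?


¬(∀ x: φ) = ∃ x: ¬φ, and ¬(∃ x: φ) = ∀ x: ¬φ.
Apply to the existential statement.

∀ k: ¬(k < 4)


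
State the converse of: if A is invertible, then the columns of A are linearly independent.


The converse of (P → Q) is (Q → P). It is not in general equivalent to the original.
Here P = 'A is invertible' and Q = 'the columns of A are linearly independent'.

If the columns of A are linearly independent, then A is invertible.


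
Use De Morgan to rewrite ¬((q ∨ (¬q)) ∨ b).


De Morgan: the negation of a disjunction is the conjunction of the negations.
Distribute ¬ across ∨, flipping it to ∧, and negate each literal.

((¬q) ∧ q) ∧ (¬b)


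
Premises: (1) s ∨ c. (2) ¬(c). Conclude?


Disjunctive syllogism: from (P ∨ Q) and ¬P, infer Q.
One disjunct, 'c', is ruled out; the other must hold.

s


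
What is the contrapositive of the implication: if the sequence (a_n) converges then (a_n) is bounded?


The contrapositive of (P → Q) is (¬Q → ¬P); it is logically equivalent to the original.
Here P = 'the sequence (a_n) converges' and Q = '(a_n) is bounded'.

If not ((a_n) is bounded), then not (the sequence (a_n) converges).


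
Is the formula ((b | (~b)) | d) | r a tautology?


Build the truth table over {b, d, r}:
b | d | r | φ
-------------
False | False | False | True
True | False | False | True
False | True | False | True
True | True | False | True
False | False | True | True
True | False | True | True
False | True | True | True
True | True | True | True
Every row evaluates to true.

Yes, it is a tautology.


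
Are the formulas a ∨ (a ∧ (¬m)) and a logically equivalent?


Compare truth tables:
a | m | φ | ψ
-------------
F | F | F | F
T | F | T | T
F | T | F | F
T | T | T | T
The columns φ and ψ agree on every row.

Yes, they are logically equivalent.


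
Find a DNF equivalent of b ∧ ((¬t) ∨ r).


Step 1: Distribute ∧ over ∨: b ∧ ((¬t) ∨ r) = (b ∧ (¬t)) ∨ (b ∧ r).

(b ∧ (¬t)) ∨ (b ∧ r)


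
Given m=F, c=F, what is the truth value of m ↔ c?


Biconditional is true when both operands have the same truth value.
Substitute: m=F, c=F.
F ↔ F evaluates to T.

T


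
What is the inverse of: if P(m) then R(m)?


The inverse of (P → Q) is (¬P → ¬Q). It is equivalent to the converse, not to the original.
Here P = 'P(m)' and Q = 'R(m)'.

If not (P(m)), then not (R(m)).


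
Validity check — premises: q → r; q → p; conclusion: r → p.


This is (no valid rule). There exist truth assignments where the premises are all true but the conclusion is false.

Invalid.


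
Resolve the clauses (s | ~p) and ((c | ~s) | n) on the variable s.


The clauses contain complementary literals s and ~s.
Resolution eliminates this pair and disjoins the remaining literals (merging duplicates).

((~p | n) | c)


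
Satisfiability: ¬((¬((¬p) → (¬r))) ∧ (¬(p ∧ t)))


Search for a satisfying assignment over {p, r, t}.
Try p=F, r=F, t=F: the formula evaluates to T.
A satisfying assignment exists.

Satisfiable.


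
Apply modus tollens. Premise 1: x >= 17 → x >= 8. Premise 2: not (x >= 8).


Modus tollens: from (P → Q) and ¬Q, infer ¬P.
Q = 'x >= 8' is denied; since P → Q, P must also fail.

Not (x >= 17).


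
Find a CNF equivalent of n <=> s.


Step 1: Rewrite n ↔ s as (n → s) ∧ (s → n).
Step 2: Rewrite each implication as a disjunction.

((~n) | s) & ((~s) | n)


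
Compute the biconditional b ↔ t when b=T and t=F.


Biconditional is true when both operands have the same truth value.
Substitute: b=T, t=F.
T ↔ F evaluates to F.

F


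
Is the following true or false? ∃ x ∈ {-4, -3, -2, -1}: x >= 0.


Evaluate the predicate on each element: -4:F, -3:F, -2:F, -1:F.
No element satisfies the predicate.

F


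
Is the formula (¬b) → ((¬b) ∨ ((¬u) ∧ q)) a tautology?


Build the truth table over {b, q, u}:
b | q | u | φ
-------------
F | F | F | T
T | F | F | T
F | T | F | T
T | T | F | T
F | F | T | T
T | F | T | T
F | T | T | T
T | T | T | T
Every row evaluates to true.

Yes, it is a tautology.


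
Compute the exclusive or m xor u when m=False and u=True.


Exclusive or is true when exactly one operand is true.
Substitute: m=False, u=True.
False xor True evaluates to True.

True


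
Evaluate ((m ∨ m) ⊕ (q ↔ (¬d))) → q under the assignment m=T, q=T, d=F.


Substitute m=T, q=T, d=F:
m ∨ m = T ∨ T = T
¬d = T
q ↔ (¬d) = T ↔ T = T
(m ∨ m) ⊕ (q ↔ (¬d)) = T ⊕ T = F
((m ∨ m) ⊕ (q ↔ (¬d))) → q = F → T = T

T


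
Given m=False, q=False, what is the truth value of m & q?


Conjunction is true only when both operands are true.
Substitute: m=False, q=False.
False & False evaluates to False.

False


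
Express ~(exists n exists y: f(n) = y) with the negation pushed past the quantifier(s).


Negation flips each quantifier (∀↔∃) and negates the inner predicate.
¬(exists n exists y: φ) = forall n forall y: ¬φ.

forall n forall y: ~(f(n) = y)


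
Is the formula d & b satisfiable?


Search for a satisfying assignment over {b, d}.
Try b=True, d=True: the formula evaluates to True.
A satisfying assignment exists.

Satisfiable.


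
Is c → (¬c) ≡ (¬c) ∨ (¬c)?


Compare truth tables:
c | φ | ψ
---------
F | T | T
T | F | F
The columns φ and ψ agree on every row.

Yes, they are logically equivalent.


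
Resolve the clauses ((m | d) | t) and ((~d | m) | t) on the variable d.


The clauses contain complementary literals d and ~d.
Resolution eliminates this pair and disjoins the remaining literals (merging duplicates).

(t | m)


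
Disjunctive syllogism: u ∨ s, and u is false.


Disjunctive syllogism: from (P ∨ Q) and ¬P, infer Q.
One disjunct, 'u', is ruled out; the other must hold.

s


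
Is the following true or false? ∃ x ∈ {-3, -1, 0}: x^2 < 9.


Evaluate the predicate on each element: -3:F, -1:T, 0:T.
Witness x = -1 satisfies the predicate.

T


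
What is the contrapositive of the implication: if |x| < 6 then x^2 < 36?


The contrapositive of (P → Q) is (¬Q → ¬P); it is logically equivalent to the original.
Here P = '|x| < 6' and Q = 'x^2 < 36'.

If not (x^2 < 36), then not (|x| < 6).


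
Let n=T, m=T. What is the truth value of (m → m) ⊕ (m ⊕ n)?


Substitute n=T, m=T:
m → m = T → T = T
m ⊕ n = T ⊕ T = F
(m → m) ⊕ (m ⊕ n) = T ⊕ F = T

T


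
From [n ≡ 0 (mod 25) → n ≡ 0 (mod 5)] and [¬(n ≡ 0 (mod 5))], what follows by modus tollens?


Modus tollens: from (P → Q) and ¬Q, infer ¬P.
Q = 'n ≡ 0 (mod 5)' is denied; since P → Q, P must also fail.

Not (n ≡ 0 (mod 25)).


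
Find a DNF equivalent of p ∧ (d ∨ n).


Step 1: Distribute ∧ over ∨: p ∧ (d ∨ n) = (p ∧ d) ∨ (p ∧ n).

(p ∧ d) ∨ (p ∧ n)


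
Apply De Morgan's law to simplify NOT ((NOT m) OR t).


De Morgan: the negation of a disjunction is the conjunction of the negations.
Distribute NOT across OR, flipping it to AND, and negate each literal.

m AND (NOT t)


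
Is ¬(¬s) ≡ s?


Compare truth tables:
s | φ | ψ
---------
F | F | F
T | T | T
The columns φ and ψ agree on every row.

Yes, they are logically equivalent.


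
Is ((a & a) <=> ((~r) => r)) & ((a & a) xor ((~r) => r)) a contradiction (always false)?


Truth table over {a, r}:
a | r | φ
---------
False | False | False
True | False | False
False | True | False
True | True | False
Every row is false.

Yes, it is a contradiction.


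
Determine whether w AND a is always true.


Build the truth table over {a, w}:
a | w | φ
---------
F | F | F
T | F | F
F | T | F
T | T | T
Counterexample at row 1: with a=F, w=F, the formula is F.

No, it is not a tautology.


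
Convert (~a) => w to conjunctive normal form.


Step 1: Rewrite (¬a) → w as ¬(¬a) ∨ w.
Step 2: Eliminate any double negations (¬¬X = X).

a | w


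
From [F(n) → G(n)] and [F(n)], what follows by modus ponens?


Modus ponens: from (P → Q) and P, infer Q.
P = 'F(n)' is asserted, and P → Q holds, so Q follows.

G(n).


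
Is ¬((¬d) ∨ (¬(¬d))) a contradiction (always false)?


Truth table over {d}:
d | φ
-----
F | F
T | F
Every row is false.

Yes, it is a contradiction.


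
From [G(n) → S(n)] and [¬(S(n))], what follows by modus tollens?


Modus tollens: from (P → Q) and ¬Q, infer ¬P.
Q = 'S(n)' is denied; since P → Q, P must also fail.

Not (G(n)).


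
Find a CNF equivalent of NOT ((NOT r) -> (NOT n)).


Step 1: Rewrite (¬r) → (¬n) as ¬(¬r) ∨ (¬n).
Step 2: Negate: ¬(¬(¬r) ∨ (¬n)) = (¬r) ∧ ¬(¬n) (De Morgan + double negation).
Step 3: Eliminate any double negations (¬¬X = X).

(NOT r) AND n


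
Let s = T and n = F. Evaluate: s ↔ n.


Biconditional is true when both operands have the same truth value.
Substitute: s=T, n=F.
T ↔ F evaluates to F.

F


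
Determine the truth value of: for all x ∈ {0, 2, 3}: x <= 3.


Evaluate the predicate on each element: 0:T, 2:T, 3:T.
Every element satisfies the predicate.

T


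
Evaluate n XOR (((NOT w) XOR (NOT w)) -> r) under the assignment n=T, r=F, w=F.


Substitute n=T, r=F, w=F:
NOT w = T
NOT w = T
(NOT w) XOR (NOT w) = T XOR T = F
((NOT w) XOR (NOT w)) -> r = F -> F = T
n XOR (((NOT w) XOR (NOT w)) -> r) = T XOR T = F

F


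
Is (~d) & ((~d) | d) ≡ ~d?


Compare truth tables:
d | φ | ψ
---------
False | True | True
True | False | False
The columns φ and ψ agree on every row.

Yes, they are logically equivalent.


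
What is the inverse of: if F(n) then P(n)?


The inverse of (P → Q) is (¬P → ¬Q). It is equivalent to the converse, not to the original.
Here P = 'F(n)' and Q = 'P(n)'.

If not (F(n)), then not (P(n)).


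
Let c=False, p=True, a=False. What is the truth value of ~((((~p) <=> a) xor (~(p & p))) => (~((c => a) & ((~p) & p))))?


Substitute c=False, p=True, a=False:
… (earlier sub-steps elided)
p & p = True & True = True
~(p & p) = False
((~p) <=> a) xor (~(p & p)) = True xor False = True
c => a = False => False = True
~p = False
(~p) & p = False & True = False
(c => a) & ((~p) & p) = True & False = False
~((c => a) & ((~p) & p)) = True
(((~p) <=> a) xor (~(p & p))) => (~((c => a) & ((~p) & p))) = True => True = True
~((((~p) <=> a) xor (~(p & p))) => (~((c => a) & ((~p) & p)))) = False

False


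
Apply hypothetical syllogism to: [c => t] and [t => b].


Hypothetical syllogism: from (P → Q) and (Q → R), infer (P → R).
Chain the two implications through the shared middle term 't'.

c => b


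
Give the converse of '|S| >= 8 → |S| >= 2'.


The converse of (P → Q) is (Q → P). It is not in general equivalent to the original.
Here P = '|S| >= 8' and Q = '|S| >= 2'.

If |S| >= 2, then |S| >= 8.


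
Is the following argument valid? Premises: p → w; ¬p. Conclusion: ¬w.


This is denying the antecedent (fallacy). There exist truth assignments where the premises are all true but the conclusion is false.

Invalid.


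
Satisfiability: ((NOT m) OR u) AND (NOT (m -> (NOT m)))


Search for a satisfying assignment over {m, u}.
Try m=T, u=T: the formula evaluates to T.
A satisfying assignment exists.

Satisfiable.


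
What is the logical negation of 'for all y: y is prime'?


¬(for all x: φ) = there exists x: ¬φ, and ¬(there exists x: φ) = for all x: ¬φ.
Apply to the universal statement.

there exists y: NOT(y is prime)


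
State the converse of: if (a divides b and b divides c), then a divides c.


The converse of (P → Q) is (Q → P). It is not in general equivalent to the original.
Here P = '(a divides b and b divides c)' and Q = 'a divides c'.

If a divides c, then (a divides b and b divides c).


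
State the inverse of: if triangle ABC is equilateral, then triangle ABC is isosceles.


The inverse of (P → Q) is (¬P → ¬Q). It is equivalent to the converse, not to the original.
Here P = 'triangle ABC is equilateral' and Q = 'triangle ABC is isosceles'.

If not (triangle ABC is equilateral), then not (triangle ABC is isosceles).


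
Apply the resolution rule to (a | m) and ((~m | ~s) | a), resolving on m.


The clauses contain complementary literals m and ~m.
Resolution eliminates this pair and disjoins the remaining literals (merging duplicates).

(a | ~s)


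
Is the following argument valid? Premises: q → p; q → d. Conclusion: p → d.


This is (no valid rule). There exist truth assignments where the premises are all true but the conclusion is false.

Invalid.


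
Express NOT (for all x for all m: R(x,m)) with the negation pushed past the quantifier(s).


Negation flips each quantifier (∀↔∃) and negates the inner predicate.
¬(for all x for all m: φ) = there exists x there exists m: ¬φ.

there exists x there exists m: NOT(R(x,m))


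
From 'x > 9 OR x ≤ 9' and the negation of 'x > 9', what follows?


Disjunctive syllogism: from (P ∨ Q) and ¬P, infer Q.
One disjunct, 'x > 9', is ruled out; the other must hold.

x ≤ 9


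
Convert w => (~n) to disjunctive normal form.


Step 1: Rewrite w → (¬n) as ¬w ∨ (¬n).

(~w) | (~n)


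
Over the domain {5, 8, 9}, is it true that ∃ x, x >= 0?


Evaluate the predicate on each element: 5:T, 8:T, 9:T.
Witness x = 5 satisfies the predicate.

T


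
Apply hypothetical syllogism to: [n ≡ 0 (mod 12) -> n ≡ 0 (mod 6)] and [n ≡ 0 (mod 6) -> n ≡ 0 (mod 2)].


Hypothetical syllogism: from (P → Q) and (Q → R), infer (P → R).
Chain the two implications through the shared middle term 'n ≡ 0 (mod 6)'.

n ≡ 0 (mod 12) -> n ≡ 0 (mod 2)


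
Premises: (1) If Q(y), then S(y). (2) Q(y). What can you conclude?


Modus ponens: from (P → Q) and P, infer Q.
P = 'Q(y)' is asserted, and P → Q holds, so Q follows.

S(y).


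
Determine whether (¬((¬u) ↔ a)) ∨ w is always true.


Build the truth table over {a, u, w}:
a | u | w | φ
-------------
F | F | F | T
T | F | F | F
F | T | F | F
T | T | F | T
F | F | T | T
T | F | T | T
F | T | T | T
T | T | T | T
Counterexample at row 2: with a=T, u=F, w=F, the formula is F.

No, it is not a tautology.


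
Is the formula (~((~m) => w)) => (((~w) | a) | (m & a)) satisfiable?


Search for a satisfying assignment over {a, m, w}.
Try a=False, m=False, w=False: the formula evaluates to True.
A satisfying assignment exists.

Satisfiable.


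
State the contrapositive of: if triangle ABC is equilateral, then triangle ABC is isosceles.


The contrapositive of (P → Q) is (¬Q → ¬P); it is logically equivalent to the original.
Here P = 'triangle ABC is equilateral' and Q = 'triangle ABC is isosceles'.

If not (triangle ABC is isosceles), then not (triangle ABC is equilateral).


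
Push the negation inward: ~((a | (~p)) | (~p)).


De Morgan: the negation of a disjunction is the conjunction of the negations.
Distribute ~ across |, flipping it to &, and negate each literal.

((~a) & p) & p


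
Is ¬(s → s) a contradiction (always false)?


Truth table over {s}:
s | φ
-----
F | F
T | F
Every row is false.

Yes, it is a contradiction.


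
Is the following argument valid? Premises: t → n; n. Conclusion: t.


This is affirming the consequent (fallacy). There exist truth assignments where the premises are all true but the conclusion is false.

Invalid.


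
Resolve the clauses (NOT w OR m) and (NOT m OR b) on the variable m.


The clauses contain complementary literals m and NOTm.
Resolution eliminates this pair and disjoins the remaining literals (merging duplicates).

(NOT w OR b)


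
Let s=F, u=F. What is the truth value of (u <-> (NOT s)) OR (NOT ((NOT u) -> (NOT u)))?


Substitute s=F, u=F:
NOT s = T
u <-> (NOT s) = F <-> T = F
NOT u = T
NOT u = T
(NOT u) -> (NOT u) = T -> T = T
NOT ((NOT u) -> (NOT u)) = F
(u <-> (NOT s)) OR (NOT ((NOT u) -> (NOT u))) = F OR F = F

F


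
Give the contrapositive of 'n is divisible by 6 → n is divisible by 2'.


The contrapositive of (P → Q) is (¬Q → ¬P); it is logically equivalent to the original.
Here P = 'n is divisible by 6' and Q = 'n is divisible by 2'.

If not (n is divisible by 2), then not (n is divisible by 6).


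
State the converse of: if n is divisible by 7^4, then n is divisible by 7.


The converse of (P → Q) is (Q → P). It is not in general equivalent to the original.
Here P = 'n is divisible by 7^4' and Q = 'n is divisible by 7'.

If n is divisible by 7, then n is divisible by 7^4.


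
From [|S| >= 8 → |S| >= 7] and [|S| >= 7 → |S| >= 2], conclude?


Hypothetical syllogism: from (P → Q) and (Q → R), infer (P → R).
Chain the two implications through the shared middle term '|S| >= 7'.

|S| >= 8 → |S| >= 2


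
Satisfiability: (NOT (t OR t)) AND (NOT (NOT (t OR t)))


Check all 2 assignments over {t}:
t | φ
-----
F | F
T | F
No assignment makes the formula true.

Unsatisfiable.


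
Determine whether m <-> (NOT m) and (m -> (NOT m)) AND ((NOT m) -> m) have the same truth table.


Compare truth tables:
m | φ | ψ
---------
F | F | F
T | F | F
The columns φ and ψ agree on every row.

Yes, they are logically equivalent.


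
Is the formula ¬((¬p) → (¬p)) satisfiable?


Check all 2 assignments over {p}:
p | φ
-----
F | F
T | F
No assignment makes the formula true.

Unsatisfiable.


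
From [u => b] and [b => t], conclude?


Hypothetical syllogism: from (P → Q) and (Q → R), infer (P → R).
Chain the two implications through the shared middle term 'b'.

u => t


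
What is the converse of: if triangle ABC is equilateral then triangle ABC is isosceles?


The converse of (P → Q) is (Q → P). It is not in general equivalent to the original.
Here P = 'triangle ABC is equilateral' and Q = 'triangle ABC is isosceles'.

If triangle ABC is isosceles, then triangle ABC is equilateral.


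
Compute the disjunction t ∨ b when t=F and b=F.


Disjunction is false only when both operands are false.
Substitute: t=F, b=F.
F ∨ F evaluates to F.

F


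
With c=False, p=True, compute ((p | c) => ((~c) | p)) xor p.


Substitute c=False, p=True:
p | c = True | False = True
~c = True
(~c) | p = True | True = True
(p | c) => ((~c) | p) = True => True = True
((p | c) => ((~c) | p)) xor p = True xor True = False

False


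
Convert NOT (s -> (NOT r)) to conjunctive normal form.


Step 1: Rewrite s → (¬r) as ¬s ∨ (¬r).
Step 2: Negate: ¬(¬s ∨ (¬r)) = s ∧ ¬(¬r) (De Morgan + double negation).
Step 3: Eliminate any double negations (¬¬X = X).

s AND r


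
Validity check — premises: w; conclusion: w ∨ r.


This matches the form of disjunction introduction: the conclusion follows in every model of the premises.

Valid.


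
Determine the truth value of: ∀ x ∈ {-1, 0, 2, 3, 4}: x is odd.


Evaluate the predicate on each element: -1:T, 0:F, 2:F, 3:T, 4:F.
Counterexample x = 0 fails the predicate.

F


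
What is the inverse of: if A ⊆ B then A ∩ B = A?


The inverse of (P → Q) is (¬P → ¬Q). It is equivalent to the converse, not to the original.
Here P = 'A ⊆ B' and Q = 'A ∩ B = A'.

If not (A ⊆ B), then not (A ∩ B = A).


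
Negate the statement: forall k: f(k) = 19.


¬(forall x: φ) = exists x: ¬φ, and ¬(exists x: φ) = forall x: ¬φ.
Apply to the universal statement.

exists k: ~(f(k) = 19)


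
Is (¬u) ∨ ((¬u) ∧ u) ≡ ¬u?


Compare truth tables:
u | φ | ψ
---------
F | T | T
T | F | F
The columns φ and ψ agree on every row.

Yes, they are logically equivalent.


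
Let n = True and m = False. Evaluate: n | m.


Disjunction is false only when both operands are false.
Substitute: n=True, m=False.
True | False evaluates to True.

True


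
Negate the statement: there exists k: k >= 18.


¬(for all x: φ) = there exists x: ¬φ, and ¬(there exists x: φ) = for all x: ¬φ.
Apply to the existential statement.

for all k: NOT(k >= 18)


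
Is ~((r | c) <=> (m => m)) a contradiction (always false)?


Truth table over {c, m, r}:
c | m | r | φ
-------------
False | False | False | True
True | False | False | False
False | True | False | True
True | True | False | False
False | False | True | False
True | False | True | False
False | True | True | False
True | True | True | False
Satisfying assignment at row 1: c=False, m=False, r=False gives True.

No, it is not a contradiction.


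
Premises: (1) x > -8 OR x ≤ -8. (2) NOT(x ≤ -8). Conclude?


Disjunctive syllogism: from (P ∨ Q) and ¬P, infer Q.
One disjunct, 'x ≤ -8', is ruled out; the other must hold.

x > -8


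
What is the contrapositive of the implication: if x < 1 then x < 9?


The contrapositive of (P → Q) is (¬Q → ¬P); it is logically equivalent to the original.
Here P = 'x < 1' and Q = 'x < 9'.

If not (x < 9), then not (x < 1).


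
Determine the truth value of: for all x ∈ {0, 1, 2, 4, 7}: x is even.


Evaluate the predicate on each element: 0:T, 1:F, 2:T, 4:T, 7:F.
Counterexample x = 1 fails the predicate.

F


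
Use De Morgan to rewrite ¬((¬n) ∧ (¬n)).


De Morgan: the negation of a conjunction is the disjunction of the negations.
Distribute ¬ across ∧, flipping it to ∨, and negate each literal.

n ∨ n


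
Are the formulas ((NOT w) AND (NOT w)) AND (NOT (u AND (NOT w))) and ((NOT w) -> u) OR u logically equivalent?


Compare truth tables:
u | w | φ | ψ
-------------
F | F | T | F
T | F | F | T
F | T | F | T
T | T | F | T
They differ at row 1 (u=F, w=F): φ=T but ψ=F.

No, they are not logically equivalent.


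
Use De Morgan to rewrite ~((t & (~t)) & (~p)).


De Morgan: the negation of a conjunction is the disjunction of the negations.
Distribute ~ across &, flipping it to |, and negate each literal.

((~t) | t) | p


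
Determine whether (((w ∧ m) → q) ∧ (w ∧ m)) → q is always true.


Build the truth table over {m, q, w}:
m | q | w | φ
-------------
F | F | F | T
T | F | F | T
F | T | F | T
T | T | F | T
F | F | T | T
T | F | T | T
F | T | T | T
T | T | T | T
Every row evaluates to true.

Yes, it is a tautology.


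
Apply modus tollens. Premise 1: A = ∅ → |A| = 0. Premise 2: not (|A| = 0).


Modus tollens: from (P → Q) and ¬Q, infer ¬P.
Q = '|A| = 0' is denied; since P → Q, P must also fail.

Not (A = ∅).


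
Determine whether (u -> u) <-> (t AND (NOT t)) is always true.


Build the truth table over {t, u}:
t | u | φ
---------
F | F | F
T | F | F
F | T | F
T | T | F
Counterexample at row 1: with t=F, u=F, the formula is F.

No, it is not a tautology.


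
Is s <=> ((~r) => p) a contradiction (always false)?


Truth table over {p, r, s}:
p | r | s | φ
-------------
False | False | False | True
True | False | False | False
False | True | False | False
True | True | False | False
False | False | True | False
True | False | True | True
False | True | True | True
True | True | True | True
Satisfying assignment at row 1: p=False, r=False, s=False gives True.

No, it is not a contradiction.


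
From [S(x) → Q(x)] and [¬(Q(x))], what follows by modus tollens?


Modus tollens: from (P → Q) and ¬Q, infer ¬P.
Q = 'Q(x)' is denied; since P → Q, P must also fail.

Not (S(x)).


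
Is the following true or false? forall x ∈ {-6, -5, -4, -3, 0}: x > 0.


Evaluate the predicate on each element: -6:False, -5:False, -4:False, -3:False, 0:False.
Counterexample x = -6 fails the predicate.

False


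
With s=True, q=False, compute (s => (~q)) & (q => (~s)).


Substitute s=True, q=False:
~q = True
s => (~q) = True => True = True
~s = False
q => (~s) = False => False = True
(s => (~q)) & (q => (~s)) = True & True = True

True


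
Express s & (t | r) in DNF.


Step 1: Distribute ∧ over ∨: s ∧ (t ∨ r) = (s ∧ t) ∨ (s ∧ r).

(s & t) | (s & r)


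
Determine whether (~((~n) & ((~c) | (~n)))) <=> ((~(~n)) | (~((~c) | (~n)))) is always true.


Build the truth table over {c, n}:
c | n | φ
---------
False | False | True
True | False | True
False | True | True
True | True | True
Every row evaluates to true.

Yes, it is a tautology.


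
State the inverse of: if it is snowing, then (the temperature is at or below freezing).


The inverse of (P → Q) is (¬P → ¬Q). It is equivalent to the converse, not to the original.
Here P = 'it is snowing' and Q = '(the temperature is at or below freezing)'.

If not (it is snowing), then not ((the temperature is at or below freezing)).


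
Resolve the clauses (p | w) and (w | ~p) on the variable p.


The clauses contain complementary literals p and ~p.
Resolution eliminates this pair and disjoins the remaining literals (merging duplicates).

w


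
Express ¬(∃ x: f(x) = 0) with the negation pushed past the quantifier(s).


¬(∀ x: φ) = ∃ x: ¬φ, and ¬(∃ x: φ) = ∀ x: ¬φ.
Apply to the existential statement.

∀ x: ¬(f(x) = 0)


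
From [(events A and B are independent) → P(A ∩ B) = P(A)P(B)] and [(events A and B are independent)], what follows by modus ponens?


Modus ponens: from (P → Q) and P, infer Q.
P = '(events A and B are independent)' is asserted, and P → Q holds, so Q follows.

P(A ∩ B) = P(A)P(B).


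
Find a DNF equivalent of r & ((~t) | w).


Step 1: Distribute ∧ over ∨: r ∧ ((¬t) ∨ w) = (r ∧ (¬t)) ∨ (r ∧ w).

(r & (~t)) | (r & w)


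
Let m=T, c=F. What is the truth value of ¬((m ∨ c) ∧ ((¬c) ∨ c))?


Substitute m=T, c=F:
m ∨ c = T ∨ F = T
¬c = T
(¬c) ∨ c = T ∨ F = T
(m ∨ c) ∧ ((¬c) ∨ c) = T ∧ T = T
¬((m ∨ c) ∧ ((¬c) ∨ c)) = F

F


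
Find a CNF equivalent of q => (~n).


Step 1: Rewrite q → (¬n) as ¬q ∨ (¬n).

(~q) | (~n)


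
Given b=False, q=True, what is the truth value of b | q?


Disjunction is false only when both operands are false.
Substitute: b=False, q=True.
False | True evaluates to True.

True


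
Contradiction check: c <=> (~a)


Truth table over {a, c}:
a | c | φ
---------
False | False | False
True | False | True
False | True | True
True | True | False
Satisfying assignment at row 2: a=True, c=False gives True.

No, it is not a contradiction.


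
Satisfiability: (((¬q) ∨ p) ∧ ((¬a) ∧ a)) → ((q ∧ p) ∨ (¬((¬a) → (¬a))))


Search for a satisfying assignment over {a, p, q}.
Try a=F, p=F, q=F: the formula evaluates to T.
A satisfying assignment exists.

Satisfiable.


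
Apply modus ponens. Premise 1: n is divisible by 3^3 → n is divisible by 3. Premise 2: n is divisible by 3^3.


Modus ponens: from (P → Q) and P, infer Q.
P = 'n is divisible by 3^3' is asserted, and P → Q holds, so Q follows.

n is divisible by 3.


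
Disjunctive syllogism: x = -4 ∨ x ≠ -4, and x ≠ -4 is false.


Disjunctive syllogism: from (P ∨ Q) and ¬P, infer Q.
One disjunct, 'x ≠ -4', is ruled out; the other must hold.

x = -4


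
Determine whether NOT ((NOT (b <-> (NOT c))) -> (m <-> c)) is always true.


Build the truth table over {b, c, m}:
b | c | m | φ
-------------
F | F | F | F
T | F | F | F
F | T | F | F
T | T | F | T
F | F | T | T
T | F | T | F
F | T | T | F
T | T | T | F
Counterexample at row 1: with b=F, c=F, m=F, the formula is F.

No, it is not a tautology.


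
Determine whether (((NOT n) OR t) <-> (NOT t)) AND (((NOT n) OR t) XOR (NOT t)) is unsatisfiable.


Truth table over {n, t}:
n | t | φ
---------
F | F | F
T | F | F
F | T | F
T | T | F
Every row is false.

Yes, it is a contradiction.


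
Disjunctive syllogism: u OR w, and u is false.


Disjunctive syllogism: from (P ∨ Q) and ¬P, infer Q.
One disjunct, 'u', is ruled out; the other must hold.

w


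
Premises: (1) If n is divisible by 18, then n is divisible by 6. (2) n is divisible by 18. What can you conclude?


Modus ponens: from (P → Q) and P, infer Q.
P = 'n is divisible by 18' is asserted, and P → Q holds, so Q follows.

n is divisible by 6.


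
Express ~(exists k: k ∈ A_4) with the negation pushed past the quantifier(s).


¬(forall x: φ) = exists x: ¬φ, and ¬(exists x: φ) = forall x: ¬φ.
Apply to the existential statement.

forall k: ~(k ∈ A_4)


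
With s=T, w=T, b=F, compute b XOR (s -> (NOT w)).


Substitute s=T, w=T, b=F:
NOT w = F
s -> (NOT w) = T -> F = F
b XOR (s -> (NOT w)) = F XOR F = F

F


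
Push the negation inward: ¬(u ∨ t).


De Morgan: the negation of a disjunction is the conjunction of the negations.
Distribute ¬ across ∨, flipping it to ∧, and negate each literal.

(¬u) ∧ (¬t)


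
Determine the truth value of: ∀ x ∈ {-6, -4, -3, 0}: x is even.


Evaluate the predicate on each element: -6:T, -4:T, -3:F, 0:T.
Counterexample x = -3 fails the predicate.

F


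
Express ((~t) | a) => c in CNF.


Step 1: Rewrite as ¬((¬t) ∨ a) ∨ c = (¬(¬t) ∧ ¬a) ∨ c.
Step 2: Distribute ∨ over ∧.
Step 3: Eliminate any double negations (¬¬X = X).

(t | c) & ((~a) | c)


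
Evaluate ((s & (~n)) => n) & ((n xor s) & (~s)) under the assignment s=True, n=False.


Substitute s=True, n=False:
~n = True
s & (~n) = True & True = True
(s & (~n)) => n = True => False = False
n xor s = False xor True = True
~s = False
(n xor s) & (~s) = True & False = False
((s & (~n)) => n) & ((n xor s) & (~s)) = False & False = False

False


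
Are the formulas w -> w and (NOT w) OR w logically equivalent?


Compare truth tables:
w | φ | ψ
---------
F | T | T
T | T | T
The columns φ and ψ agree on every row.

Yes, they are logically equivalent.


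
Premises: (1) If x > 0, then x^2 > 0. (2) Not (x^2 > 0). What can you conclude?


Modus tollens: from (P → Q) and ¬Q, infer ¬P.
Q = 'x^2 > 0' is denied; since P → Q, P must also fail.

Not (x > 0).


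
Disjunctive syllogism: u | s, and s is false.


Disjunctive syllogism: from (P ∨ Q) and ¬P, infer Q.
One disjunct, 's', is ruled out; the other must hold.

u


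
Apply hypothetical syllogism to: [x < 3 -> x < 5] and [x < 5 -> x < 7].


Hypothetical syllogism: from (P → Q) and (Q → R), infer (P → R).
Chain the two implications through the shared middle term 'x < 5'.

x < 3 -> x < 7


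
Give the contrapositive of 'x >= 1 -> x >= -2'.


The contrapositive of (P → Q) is (¬Q → ¬P); it is logically equivalent to the original.
Here P = 'x >= 1' and Q = 'x >= -2'.

If not (x >= -2), then not (x >= 1).


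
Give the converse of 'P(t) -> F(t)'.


The converse of (P → Q) is (Q → P). It is not in general equivalent to the original.
Here P = 'P(t)' and Q = 'F(t)'.

If F(t), then P(t).


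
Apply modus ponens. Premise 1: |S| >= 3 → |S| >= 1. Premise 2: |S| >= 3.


Modus ponens: from (P → Q) and P, infer Q.
P = '|S| >= 3' is asserted, and P → Q holds, so Q follows.

|S| >= 1.


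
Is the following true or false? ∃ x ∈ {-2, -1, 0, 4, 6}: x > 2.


Evaluate the predicate on each element: -2:F, -1:F, 0:F, 4:T, 6:T.
Witness x = 4 satisfies the predicate.

T


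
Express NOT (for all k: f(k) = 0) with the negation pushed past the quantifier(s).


¬(for all x: φ) = there exists x: ¬φ, and ¬(there exists x: φ) = for all x: ¬φ.
Apply to the universal statement.

there exists k: NOT(f(k) = 0)


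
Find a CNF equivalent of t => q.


Step 1: Rewrite t → q as ¬t ∨ q.

(~t) | q
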